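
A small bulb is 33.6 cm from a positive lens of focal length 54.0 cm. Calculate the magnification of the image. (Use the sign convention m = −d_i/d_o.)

1/d_i = 1/f − 1/d_o = 1/(54.00) − 1/(33.6) = -0.01124, so d_i = -88.94 cm.
m = −d_i/d_o = −(-88.94)/(33.6) = +2.65.
The image is virtual, upright and enlarged, on the same side as the object.

m = +2.65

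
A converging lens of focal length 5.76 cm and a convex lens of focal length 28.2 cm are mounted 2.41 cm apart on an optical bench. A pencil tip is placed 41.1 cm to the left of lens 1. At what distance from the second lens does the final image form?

3.72 cm

Lens 1: 1/d_i1 = 1/f₁ − 1/d_o1 = 1/(5.76) − 1/(41.1) = 0.1493, so d_i1 = 6.699 cm.
The intermediate image is 6.699 cm to the right of lens 1, which lies 4.289 cm to the right of lens 2 — a virtual object — so d_o2 = −4.289 cm.
Lens 2: 1/d_i2 = 1/f₂ − 1/d_o2 = 1/(28.2) − 1/(-4.289) = 0.2686, so d_i2 = 3.72 cm.
The final image is real, 3.72 cm to the right of lens 2 (overall magnification ≈ -0.14).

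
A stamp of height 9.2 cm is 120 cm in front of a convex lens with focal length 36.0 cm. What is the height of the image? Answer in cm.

3.94 cm

1/d_i = 1/f − 1/d_o = 1/(36.00) − 1/(120) = 0.01944, so d_i = 51.43 cm.
m = −d_i/d_o = -0.4286.
|h_i| = |m|·h_o = 0.4286 × 9.2 = 3.94 cm. The image is real, inverted and reduced, on the far side of the lens.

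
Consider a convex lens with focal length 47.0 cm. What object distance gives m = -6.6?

54.1 cm

m = −d_i/d_o ⇒ d_i = −m·d_o.
1/f = 1/d_o + 1/d_i = 1/d_o − 1/(m·d_o) = (1 − 1/m)/d_o, so d_o = f(1 − 1/m) = (47.00)(1 − 1/(-6.6)) = 54.1 cm.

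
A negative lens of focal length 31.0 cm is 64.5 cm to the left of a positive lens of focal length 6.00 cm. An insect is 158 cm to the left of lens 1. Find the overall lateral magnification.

m = -0.0117

f₁ = −31.0 cm (diverging).
Lens 1: 1/d_i1 = 1/(-31.0) − 1/(158) = -0.03859, so d_i1 = -25.92 cm; m₁ = −d_i1/d_o1 = +0.1641.
d_o2 = 64.5 − (-25.92) = 90.42 cm.
Lens 2: 1/d_i2 = 1/(6.00) − 1/(90.42) = 0.1556, so d_i2 = 6.426 cm; m₂ = −d_i2/d_o2 = -0.07107.
m = m₁·m₂ = (+0.1641)(-0.07107) = -0.0117.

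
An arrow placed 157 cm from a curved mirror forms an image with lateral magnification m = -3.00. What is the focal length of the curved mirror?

f = 118 cm (concave)

m = −d_i/d_o ⇒ d_i = −m·d_o = −(-3.00)·(157) = 471.0 cm.
1/f = 1/d_o + 1/d_i = 1/(157) + 1/(471.0) = 0.008493, so f = 118 cm.
Since f is positive, the curved mirror is concave.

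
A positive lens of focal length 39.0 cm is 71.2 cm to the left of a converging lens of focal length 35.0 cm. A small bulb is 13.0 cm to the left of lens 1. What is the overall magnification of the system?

m = -0.943

Lens 1: 1/d_i1 = 1/(39.0) − 1/(13.0) = -0.05128, so d_i1 = -19.50 cm; m₁ = −d_i1/d_o1 = +1.500.
d_o2 = 71.2 − (-19.50) = 90.70 cm.
Lens 2: 1/d_i2 = 1/(35.0) − 1/(90.70) = 0.01755, so d_i2 = 56.99 cm; m₂ = −d_i2/d_o2 = -0.6284.
m = m₁·m₂ = (+1.500)(-0.6284) = -0.943.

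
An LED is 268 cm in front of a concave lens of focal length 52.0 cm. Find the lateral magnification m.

For a concave lens, f = -52.0 cm.
1/d_i = 1/f − 1/d_o = 1/(-52.00) − 1/(268) = -0.02296, so d_i = -43.55 cm.
m = −d_i/d_o = −(-43.55)/(268) = +0.162.
The image is virtual, upright and reduced, on the same side as the object.

m = +0.162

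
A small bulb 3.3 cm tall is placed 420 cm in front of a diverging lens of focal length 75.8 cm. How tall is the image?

0.505 cm

For a diverging lens, f = -75.8 cm.
1/d_i = 1/f − 1/d_o = 1/(-75.80) − 1/(420) = -0.01557, so d_i = -64.21 cm.
m = −d_i/d_o = +0.1529.
|h_i| = |m|·h_o = 0.1529 × 3.3 = 0.505 cm. The image is virtual, upright and reduced, on the same side as the object.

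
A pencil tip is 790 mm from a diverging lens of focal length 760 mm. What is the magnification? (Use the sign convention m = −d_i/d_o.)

For a diverging lens, f = -760 mm.
1/d_i = 1/f − 1/d_o = 1/(-760.0) − 1/(790) = -0.002582, so d_i = -387.4 mm.
m = −d_i/d_o = −(-387.4)/(790) = +0.490.
The image is virtual, upright and reduced, on the same side as the object.

m = +0.490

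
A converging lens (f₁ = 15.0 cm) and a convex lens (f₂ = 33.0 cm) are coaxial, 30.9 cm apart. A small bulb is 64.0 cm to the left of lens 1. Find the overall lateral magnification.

Lens 1: 1/d_i1 = 1/(15.0) − 1/(64.0) = 0.05104, so d_i1 = 19.59 cm; m₁ = −d_i1/d_o1 = -0.3061.
d_o2 = 30.9 − (19.59) = 11.31 cm.
Lens 2: 1/d_i2 = 1/(33.0) − 1/(11.31) = -0.05811, so d_i2 = -17.21 cm; m₂ = −d_i2/d_o2 = +1.521.
m = m₁·m₂ = (-0.3061)(+1.521) = -0.466.

m = -0.466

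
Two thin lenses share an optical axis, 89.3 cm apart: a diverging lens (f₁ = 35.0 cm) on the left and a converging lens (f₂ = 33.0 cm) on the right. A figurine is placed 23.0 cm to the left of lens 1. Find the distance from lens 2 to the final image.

48.5 cm

Lens 1 is diverging, so f₁ = −35.0 cm.
Lens 1: 1/d_i1 = 1/f₁ − 1/d_o1 = 1/(-35.0) − 1/(23.0) = -0.07205, so d_i1 = -13.88 cm.
The intermediate image is 13.88 cm to the left of lens 1 (virtual), which is 89.3 − (-13.88) = 103.2 cm to the left of lens 2, so d_o2 = +103.2 cm.
Lens 2: 1/d_i2 = 1/f₂ − 1/d_o2 = 1/(33.0) − 1/(103.2) = 0.02061, so d_i2 = 48.5 cm.
The final image is real, 48.5 cm to the right of lens 2 (overall magnification ≈ -0.28).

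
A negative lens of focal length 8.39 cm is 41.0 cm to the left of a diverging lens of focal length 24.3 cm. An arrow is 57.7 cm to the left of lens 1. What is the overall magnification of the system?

m = +0.0425

f₁ = −8.39 cm (diverging).
Lens 1: 1/d_i1 = 1/(-8.39) − 1/(57.7) = -0.1365, so d_i1 = -7.325 cm; m₁ = −d_i1/d_o1 = +0.1269.
d_o2 = 41.0 − (-7.325) = 48.33 cm.
f₂ = −24.3 cm (diverging).
Lens 2: 1/d_i2 = 1/(-24.3) − 1/(48.33) = -0.06184, so d_i2 = -16.17 cm; m₂ = −d_i2/d_o2 = +0.3346.
m = m₁·m₂ = (+0.1269)(+0.3346) = +0.0425.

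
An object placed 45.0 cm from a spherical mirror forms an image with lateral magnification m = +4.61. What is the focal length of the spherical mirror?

m = −d_i/d_o ⇒ d_i = −m·d_o = −(+4.61)·(45.0) = -207.5 cm.
1/f = 1/d_o + 1/d_i = 1/(45.0) + 1/(-207.5) = 0.01740, so f = 57.5 cm.
Since f is positive, the spherical mirror is concave.

f = 57.5 cm (concave)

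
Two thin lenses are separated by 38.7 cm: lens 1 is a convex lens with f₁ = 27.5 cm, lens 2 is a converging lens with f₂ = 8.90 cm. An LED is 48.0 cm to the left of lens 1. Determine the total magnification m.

m = -0.345

Lens 1: 1/d_i1 = 1/(27.5) − 1/(48.0) = 0.01553, so d_i1 = 64.39 cm; m₁ = −d_i1/d_o1 = -1.341.
d_o2 = 38.7 − (64.39) = -25.69 cm (virtual object).
Lens 2: 1/d_i2 = 1/(8.90) − 1/(-25.69) = 0.1513, so d_i2 = 6.610 cm; m₂ = −d_i2/d_o2 = +0.2573.
m = m₁·m₂ = (-1.341)(+0.2573) = -0.345.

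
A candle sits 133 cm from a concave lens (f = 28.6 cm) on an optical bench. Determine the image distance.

For a concave lens, f = -28.6 cm.
Lens equation: 1/q = 1/f − 1/p = 1/(-28.60) − 1/(133) = -0.03497 − 0.007519 = -0.04248, so q = -23.5 cm.
The image is virtual, upright and reduced, on the same side as the object.

23.5 cm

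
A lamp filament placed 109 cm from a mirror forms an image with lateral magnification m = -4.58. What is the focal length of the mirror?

m = −d_i/d_o ⇒ d_i = −m·d_o = −(-4.58)·(109) = 499.2 cm.
1/f = 1/d_o + 1/d_i = 1/(109) + 1/(499.2) = 0.01118, so f = 89.5 cm.
Since f is positive, the mirror is concave.

f = 89.5 cm (concave)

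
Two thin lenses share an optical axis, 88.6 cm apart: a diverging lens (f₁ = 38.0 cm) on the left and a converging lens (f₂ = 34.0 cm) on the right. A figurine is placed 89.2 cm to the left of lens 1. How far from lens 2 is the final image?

48.2 cm

Lens 1 is diverging, so f₁ = −38.0 cm.
Lens 1: 1/d_i1 = 1/f₁ − 1/d_o1 = 1/(-38.0) − 1/(89.2) = -0.03753, so d_i1 = -26.65 cm.
The intermediate image is 26.65 cm to the left of lens 1 (virtual), which is 88.6 − (-26.65) = 115.2 cm to the left of lens 2, so d_o2 = +115.2 cm.
Lens 2: 1/d_i2 = 1/f₂ − 1/d_o2 = 1/(34.0) − 1/(115.2) = 0.02073, so d_i2 = 48.2 cm.
The final image is real, 48.2 cm to the right of lens 2 (overall magnification ≈ -0.13).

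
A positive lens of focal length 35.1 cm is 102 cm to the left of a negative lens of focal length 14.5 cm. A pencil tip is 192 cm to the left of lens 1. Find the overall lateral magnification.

m = -0.0441

Lens 1: 1/d_i1 = 1/(35.1) − 1/(192) = 0.02328, so d_i1 = 42.95 cm; m₁ = −d_i1/d_o1 = -0.2237.
d_o2 = 102 − (42.95) = 59.05 cm.
f₂ = −14.5 cm (diverging).
Lens 2: 1/d_i2 = 1/(-14.5) − 1/(59.05) = -0.08590, so d_i2 = -11.64 cm; m₂ = −d_i2/d_o2 = +0.1971.
m = m₁·m₂ = (-0.2237)(+0.1971) = -0.0441.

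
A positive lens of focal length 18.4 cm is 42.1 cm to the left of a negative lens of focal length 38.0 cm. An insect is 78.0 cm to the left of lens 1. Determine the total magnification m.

Lens 1: 1/d_i1 = 1/(18.4) − 1/(78.0) = 0.04153, so d_i1 = 24.08 cm; m₁ = −d_i1/d_o1 = -0.3087.
d_o2 = 42.1 − (24.08) = 18.02 cm.
f₂ = −38.0 cm (diverging).
Lens 2: 1/d_i2 = 1/(-38.0) − 1/(18.02) = -0.08181, so d_i2 = -12.22 cm; m₂ = −d_i2/d_o2 = +0.6783.
m = m₁·m₂ = (-0.3087)(+0.6783) = -0.209.

m = -0.209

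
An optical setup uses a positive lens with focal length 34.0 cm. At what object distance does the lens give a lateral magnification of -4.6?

m = −d_i/d_o ⇒ d_i = −m·d_o.
1/f = 1/d_o + 1/d_i = 1/d_o − 1/(m·d_o) = (1 − 1/m)/d_o, so d_o = f(1 − 1/m) = (34.00)(1 − 1/(-4.6)) = 41.4 cm.

41.4 cm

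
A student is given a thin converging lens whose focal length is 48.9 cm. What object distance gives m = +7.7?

42.5 cm

m = −d_i/d_o ⇒ d_i = −m·d_o.
1/f = 1/d_o + 1/d_i = 1/d_o − 1/(m·d_o) = (1 − 1/m)/d_o, so d_o = f(1 − 1/m) = (48.90)(1 − 1/(+7.7)) = 42.5 cm.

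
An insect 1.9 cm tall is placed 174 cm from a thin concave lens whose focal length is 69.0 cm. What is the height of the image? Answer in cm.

0.540 cm

For a concave lens, f = -69.0 cm.
1/d_i = 1/f − 1/d_o = 1/(-69.00) − 1/(174) = -0.02024, so d_i = -49.41 cm.
m = −d_i/d_o = +0.2840.
|h_i| = |m|·h_o = 0.2840 × 1.9 = 0.540 cm. The image is virtual, upright and reduced, on the same side as the object.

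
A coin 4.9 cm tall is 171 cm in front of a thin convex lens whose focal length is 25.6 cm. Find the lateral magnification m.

1/d_i = 1/f − 1/d_o = 1/(25.60) − 1/(171) = 0.03321, so d_i = 30.11 cm.
m = −d_i/d_o = −(30.11)/(171) = -0.176.
The image is real, inverted and reduced, on the far side of the lens.

m = -0.176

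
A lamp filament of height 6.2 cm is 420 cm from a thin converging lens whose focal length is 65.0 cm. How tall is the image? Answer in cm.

1.14 cm

1/d_i = 1/f − 1/d_o = 1/(65.00) − 1/(420) = 0.01300, so d_i = 76.90 cm.
m = −d_i/d_o = -0.1831.
|h_i| = |m|·h_o = 0.1831 × 6.2 = 1.14 cm. The image is real, inverted and reduced, on the far side of the lens.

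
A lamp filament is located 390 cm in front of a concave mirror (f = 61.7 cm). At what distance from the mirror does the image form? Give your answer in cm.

Mirror equation: 1/s_i = 1/f − 1/s_o = 1/(61.70) − 1/(390) = 0.01621 − 0.002564 = 0.01364, so s_i = 73.3 cm.
The image is real, inverted and reduced, in front of the mirror.

73.3 cm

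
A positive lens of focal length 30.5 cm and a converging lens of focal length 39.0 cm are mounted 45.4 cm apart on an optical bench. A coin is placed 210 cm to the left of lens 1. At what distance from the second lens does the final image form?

Lens 1: 1/d_i1 = 1/f₁ − 1/d_o1 = 1/(30.5) − 1/(210) = 0.02802, so d_i1 = 35.68 cm.
The intermediate image is 35.68 cm to the right of lens 1, which is 45.4 − (35.68) = 9.720 cm to the left of lens 2, so d_o2 = +9.720 cm.
Lens 2: 1/d_i2 = 1/f₂ − 1/d_o2 = 1/(39.0) − 1/(9.720) = -0.07724, so d_i2 = -12.9 cm.
The final image is virtual, 12.9 cm to the left of lens 2 (overall magnification ≈ -0.23).

12.9 cm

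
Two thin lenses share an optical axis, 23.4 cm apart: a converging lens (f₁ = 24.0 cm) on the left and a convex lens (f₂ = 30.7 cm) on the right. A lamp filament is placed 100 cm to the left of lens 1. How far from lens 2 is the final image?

Lens 1: 1/d_i1 = 1/f₁ − 1/d_o1 = 1/(24.0) − 1/(100) = 0.03167, so d_i1 = 31.58 cm.
The intermediate image is 31.58 cm to the right of lens 1, which lies 8.180 cm to the right of lens 2 — a virtual object — so d_o2 = −8.180 cm.
Lens 2: 1/d_i2 = 1/f₂ − 1/d_o2 = 1/(30.7) − 1/(-8.180) = 0.1548, so d_i2 = 6.46 cm.
The final image is real, 6.46 cm to the right of lens 2 (overall magnification ≈ -0.25).

6.46 cm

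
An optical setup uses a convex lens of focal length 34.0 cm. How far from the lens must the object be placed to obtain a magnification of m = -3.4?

44.0 cm

m = −d_i/d_o ⇒ d_i = −m·d_o.
1/f = 1/d_o + 1/d_i = 1/d_o − 1/(m·d_o) = (1 − 1/m)/d_o, so d_o = f(1 − 1/m) = (34.00)(1 − 1/(-3.4)) = 44.0 cm.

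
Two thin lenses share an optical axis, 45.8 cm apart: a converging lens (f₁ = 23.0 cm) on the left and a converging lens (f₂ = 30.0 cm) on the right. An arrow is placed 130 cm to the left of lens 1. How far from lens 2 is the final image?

44.1 cm

Lens 1: 1/d_i1 = 1/f₁ − 1/d_o1 = 1/(23.0) − 1/(130) = 0.03579, so d_i1 = 27.94 cm.
The intermediate image is 27.94 cm to the right of lens 1, which is 45.8 − (27.94) = 17.86 cm to the left of lens 2, so d_o2 = +17.86 cm.
Lens 2: 1/d_i2 = 1/f₂ − 1/d_o2 = 1/(30.0) − 1/(17.86) = -0.02266, so d_i2 = -44.1 cm.
The final image is virtual, 44.1 cm to the left of lens 2 (overall magnification ≈ -0.53).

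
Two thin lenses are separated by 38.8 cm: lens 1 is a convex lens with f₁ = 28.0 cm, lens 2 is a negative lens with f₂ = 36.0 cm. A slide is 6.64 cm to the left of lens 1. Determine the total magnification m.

m = +0.565

Lens 1: 1/d_i1 = 1/(28.0) − 1/(6.64) = -0.1149, so d_i1 = -8.704 cm; m₁ = −d_i1/d_o1 = +1.311.
d_o2 = 38.8 − (-8.704) = 47.50 cm.
f₂ = −36.0 cm (diverging).
Lens 2: 1/d_i2 = 1/(-36.0) − 1/(47.50) = -0.04883, so d_i2 = -20.48 cm; m₂ = −d_i2/d_o2 = +0.4311.
m = m₁·m₂ = (+1.311)(+0.4311) = +0.565.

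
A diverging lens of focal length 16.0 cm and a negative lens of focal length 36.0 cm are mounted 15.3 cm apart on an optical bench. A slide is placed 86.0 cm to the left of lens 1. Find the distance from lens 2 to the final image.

16.0 cm

Lens 1 is diverging, so f₁ = −16.0 cm.
Lens 1: 1/d_i1 = 1/f₁ − 1/d_o1 = 1/(-16.0) − 1/(86.0) = -0.07413, so d_i1 = -13.49 cm.
The intermediate image is 13.49 cm to the left of lens 1 (virtual), which is 15.3 − (-13.49) = 28.79 cm to the left of lens 2, so d_o2 = +28.79 cm.
Lens 2 is diverging, so f₂ = −36.0 cm.
Lens 2: 1/d_i2 = 1/f₂ − 1/d_o2 = 1/(-36.0) − 1/(28.79) = -0.06251, so d_i2 = -16.0 cm.
The final image is virtual, 16.0 cm to the left of lens 2 (overall magnification ≈ 0.087).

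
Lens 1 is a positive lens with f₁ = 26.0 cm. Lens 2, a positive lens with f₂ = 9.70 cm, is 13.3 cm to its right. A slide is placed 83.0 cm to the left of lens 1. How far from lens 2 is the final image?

6.95 cm

Lens 1: 1/d_i1 = 1/f₁ − 1/d_o1 = 1/(26.0) − 1/(83.0) = 0.02641, so d_i1 = 37.86 cm.
The intermediate image is 37.86 cm to the right of lens 1, which lies 24.56 cm to the right of lens 2 — a virtual object — so d_o2 = −24.56 cm.
Lens 2: 1/d_i2 = 1/f₂ − 1/d_o2 = 1/(9.70) − 1/(-24.56) = 0.1438, so d_i2 = 6.95 cm.
The final image is real, 6.95 cm to the right of lens 2 (overall magnification ≈ -0.13).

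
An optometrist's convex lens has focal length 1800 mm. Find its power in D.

P = +0.556 D

f = 180 cm = 1.80 m.
P = 1/f = 1/(1.80 m) = +0.556 D.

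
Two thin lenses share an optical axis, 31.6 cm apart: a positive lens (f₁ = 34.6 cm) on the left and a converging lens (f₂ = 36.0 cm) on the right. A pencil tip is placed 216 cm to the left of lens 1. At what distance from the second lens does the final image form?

Lens 1: 1/d_i1 = 1/f₁ − 1/d_o1 = 1/(34.6) − 1/(216) = 0.02427, so d_i1 = 41.20 cm.
The intermediate image is 41.20 cm to the right of lens 1, which lies 9.600 cm to the right of lens 2 — a virtual object — so d_o2 = −9.600 cm.
Lens 2: 1/d_i2 = 1/f₂ − 1/d_o2 = 1/(36.0) − 1/(-9.600) = 0.1319, so d_i2 = 7.58 cm.
The final image is real, 7.58 cm to the right of lens 2 (overall magnification ≈ -0.15).

7.58 cm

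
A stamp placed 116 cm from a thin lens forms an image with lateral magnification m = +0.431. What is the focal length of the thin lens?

f = -87.9 cm (diverging)

m = −d_i/d_o ⇒ d_i = −m·d_o = −(+0.431)·(116) = -50.00 cm.
1/f = 1/d_o + 1/d_i = 1/(116) + 1/(-50.00) = -0.01138, so f = -87.9 cm.
Since f is negative, the thin lens is diverging.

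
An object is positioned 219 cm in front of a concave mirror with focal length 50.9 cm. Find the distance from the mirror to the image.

Mirror equation: 1/q = 1/f − 1/p = 1/(50.90) − 1/(219) = 0.01965 − 0.004566 = 0.01508, so q = 66.3 cm.
The image is real, inverted and reduced, in front of the mirror.

66.3 cm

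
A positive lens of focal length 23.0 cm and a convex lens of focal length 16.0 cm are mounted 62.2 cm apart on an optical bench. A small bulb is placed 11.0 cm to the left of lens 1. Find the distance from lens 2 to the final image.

Lens 1: 1/d_i1 = 1/f₁ − 1/d_o1 = 1/(23.0) − 1/(11.0) = -0.04743, so d_i1 = -21.08 cm.
The intermediate image is 21.08 cm to the left of lens 1 (virtual), which is 62.2 − (-21.08) = 83.28 cm to the left of lens 2, so d_o2 = +83.28 cm.
Lens 2: 1/d_i2 = 1/f₂ − 1/d_o2 = 1/(16.0) − 1/(83.28) = 0.05049, so d_i2 = 19.8 cm.
The final image is real, 19.8 cm to the right of lens 2 (overall magnification ≈ -0.46).

19.8 cm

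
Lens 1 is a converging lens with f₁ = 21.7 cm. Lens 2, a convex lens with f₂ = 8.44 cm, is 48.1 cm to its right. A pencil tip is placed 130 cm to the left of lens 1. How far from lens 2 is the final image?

Lens 1: 1/d_i1 = 1/f₁ − 1/d_o1 = 1/(21.7) − 1/(130) = 0.03839, so d_i1 = 26.05 cm.
The intermediate image is 26.05 cm to the right of lens 1, which is 48.1 − (26.05) = 22.05 cm to the left of lens 2, so d_o2 = +22.05 cm.
Lens 2: 1/d_i2 = 1/f₂ − 1/d_o2 = 1/(8.44) − 1/(22.05) = 0.07313, so d_i2 = 13.7 cm.
The final image is real, 13.7 cm to the right of lens 2 (overall magnification ≈ 0.12).

13.7 cm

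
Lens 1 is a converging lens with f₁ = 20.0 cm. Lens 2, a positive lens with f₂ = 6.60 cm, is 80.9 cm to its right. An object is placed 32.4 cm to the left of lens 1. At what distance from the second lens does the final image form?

8.58 cm

Lens 1: 1/d_i1 = 1/f₁ − 1/d_o1 = 1/(20.0) − 1/(32.4) = 0.01914, so d_i1 = 52.26 cm.
The intermediate image is 52.26 cm to the right of lens 1, which is 80.9 − (52.26) = 28.64 cm to the left of lens 2, so d_o2 = +28.64 cm.
Lens 2: 1/d_i2 = 1/f₂ − 1/d_o2 = 1/(6.60) − 1/(28.64) = 0.1166, so d_i2 = 8.58 cm.
The final image is real, 8.58 cm to the right of lens 2 (overall magnification ≈ 0.48).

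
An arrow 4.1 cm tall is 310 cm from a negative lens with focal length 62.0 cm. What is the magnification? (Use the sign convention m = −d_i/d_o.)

For a negative lens, f = -62.0 cm.
1/d_i = 1/f − 1/d_o = 1/(-62.00) − 1/(310) = -0.01935, so d_i = -51.67 cm.
m = −d_i/d_o = −(-51.67)/(310) = +0.167.
The image is virtual, upright and reduced, on the same side as the object.

m = +0.167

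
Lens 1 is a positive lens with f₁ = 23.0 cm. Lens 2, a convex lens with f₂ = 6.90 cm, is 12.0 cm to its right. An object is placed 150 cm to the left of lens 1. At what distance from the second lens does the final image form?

4.74 cm

Lens 1: 1/d_i1 = 1/f₁ − 1/d_o1 = 1/(23.0) − 1/(150) = 0.03681, so d_i1 = 27.17 cm.
The intermediate image is 27.17 cm to the right of lens 1, which lies 15.17 cm to the right of lens 2 — a virtual object — so d_o2 = −15.17 cm.
Lens 2: 1/d_i2 = 1/f₂ − 1/d_o2 = 1/(6.90) − 1/(-15.17) = 0.2108, so d_i2 = 4.74 cm.
The final image is real, 4.74 cm to the right of lens 2 (overall magnification ≈ -0.057).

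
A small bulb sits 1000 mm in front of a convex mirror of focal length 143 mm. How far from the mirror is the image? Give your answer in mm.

125 mm

For a convex mirror, f = -143 mm.
Mirror equation: 1/s_i = 1/f − 1/s_o = 1/(-143.0) − 1/(1000) = -0.006993 − 0.001000 = -0.007993, so s_i = -125 mm.
The image is virtual, upright and reduced, behind the mirror.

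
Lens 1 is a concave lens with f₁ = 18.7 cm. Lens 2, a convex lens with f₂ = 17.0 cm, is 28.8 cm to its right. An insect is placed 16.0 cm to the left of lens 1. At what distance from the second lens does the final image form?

31.2 cm

Lens 1 is diverging, so f₁ = −18.7 cm.
Lens 1: 1/d_i1 = 1/f₁ − 1/d_o1 = 1/(-18.7) − 1/(16.0) = -0.1160, so d_i1 = -8.622 cm.
The intermediate image is 8.622 cm to the left of lens 1 (virtual), which is 28.8 − (-8.622) = 37.42 cm to the left of lens 2, so d_o2 = +37.42 cm.
Lens 2: 1/d_i2 = 1/f₂ − 1/d_o2 = 1/(17.0) − 1/(37.42) = 0.03210, so d_i2 = 31.2 cm.
The final image is real, 31.2 cm to the right of lens 2 (overall magnification ≈ -0.45).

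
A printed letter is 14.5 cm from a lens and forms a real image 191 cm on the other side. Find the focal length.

f = 13.5 cm (converging)

Real image ⇒ d_i = +191 cm.
1/f = 1/d_o + 1/d_i = 1/(14.5) + 1/(191) = 0.07420, so f = 13.5 cm.
Since f is positive, the lens is converging.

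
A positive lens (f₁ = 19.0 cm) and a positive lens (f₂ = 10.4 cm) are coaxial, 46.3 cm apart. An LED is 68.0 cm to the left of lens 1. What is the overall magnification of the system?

Lens 1: 1/d_i1 = 1/(19.0) − 1/(68.0) = 0.03793, so d_i1 = 26.37 cm; m₁ = −d_i1/d_o1 = -0.3878.
d_o2 = 46.3 − (26.37) = 19.93 cm.
Lens 2: 1/d_i2 = 1/(10.4) − 1/(19.93) = 0.04598, so d_i2 = 21.75 cm; m₂ = −d_i2/d_o2 = -1.091.
m = m₁·m₂ = (-0.3878)(-1.091) = +0.423.

m = +0.423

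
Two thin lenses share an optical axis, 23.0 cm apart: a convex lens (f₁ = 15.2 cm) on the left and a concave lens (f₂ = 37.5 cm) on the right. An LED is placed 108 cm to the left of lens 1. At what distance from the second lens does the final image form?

Lens 1: 1/d_i1 = 1/f₁ − 1/d_o1 = 1/(15.2) − 1/(108) = 0.05653, so d_i1 = 17.69 cm.
The intermediate image is 17.69 cm to the right of lens 1, which is 23.0 − (17.69) = 5.310 cm to the left of lens 2, so d_o2 = +5.310 cm.
Lens 2 is diverging, so f₂ = −37.5 cm.
Lens 2: 1/d_i2 = 1/f₂ − 1/d_o2 = 1/(-37.5) − 1/(5.310) = -0.2150, so d_i2 = -4.65 cm.
The final image is virtual, 4.65 cm to the left of lens 2 (overall magnification ≈ -0.14).

4.65 cm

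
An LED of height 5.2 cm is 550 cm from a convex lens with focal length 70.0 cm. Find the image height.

0.758 cm

1/d_i = 1/f − 1/d_o = 1/(70.00) − 1/(550) = 0.01247, so d_i = 80.21 cm.
m = −d_i/d_o = -0.1458.
|h_i| = |m|·h_o = 0.1458 × 5.2 = 0.758 cm. The image is real, inverted and reduced, on the far side of the lens.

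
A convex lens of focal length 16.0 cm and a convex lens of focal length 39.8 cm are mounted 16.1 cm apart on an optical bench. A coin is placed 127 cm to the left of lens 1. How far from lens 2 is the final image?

2.09 cm

Lens 1: 1/d_i1 = 1/f₁ − 1/d_o1 = 1/(16.0) − 1/(127) = 0.05463, so d_i1 = 18.31 cm.
The intermediate image is 18.31 cm to the right of lens 1, which lies 2.210 cm to the right of lens 2 — a virtual object — so d_o2 = −2.210 cm.
Lens 2: 1/d_i2 = 1/f₂ − 1/d_o2 = 1/(39.8) − 1/(-2.210) = 0.4776, so d_i2 = 2.09 cm.
The final image is real, 2.09 cm to the right of lens 2 (overall magnification ≈ -0.14).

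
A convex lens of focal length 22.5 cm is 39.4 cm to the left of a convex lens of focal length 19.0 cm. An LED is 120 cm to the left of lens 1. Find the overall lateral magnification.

Lens 1: 1/d_i1 = 1/(22.5) − 1/(120) = 0.03611, so d_i1 = 27.69 cm; m₁ = −d_i1/d_o1 = -0.2308.
d_o2 = 39.4 − (27.69) = 11.71 cm.
Lens 2: 1/d_i2 = 1/(19.0) − 1/(11.71) = -0.03277, so d_i2 = -30.52 cm; m₂ = −d_i2/d_o2 = +2.606.
m = m₁·m₂ = (-0.2308)(+2.606) = -0.601.

m = -0.601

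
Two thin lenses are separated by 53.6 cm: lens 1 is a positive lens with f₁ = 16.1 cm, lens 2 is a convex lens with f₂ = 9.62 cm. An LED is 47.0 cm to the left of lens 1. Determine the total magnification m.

m = +0.257

Lens 1: 1/d_i1 = 1/(16.1) − 1/(47.0) = 0.04084, so d_i1 = 24.49 cm; m₁ = −d_i1/d_o1 = -0.5211.
d_o2 = 53.6 − (24.49) = 29.11 cm.
Lens 2: 1/d_i2 = 1/(9.62) − 1/(29.11) = 0.06960, so d_i2 = 14.37 cm; m₂ = −d_i2/d_o2 = -0.4936.
m = m₁·m₂ = (-0.5211)(-0.4936) = +0.257.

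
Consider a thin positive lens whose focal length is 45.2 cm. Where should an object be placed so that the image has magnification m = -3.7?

57.4 cm

m = −d_i/d_o ⇒ d_i = −m·d_o.
1/f = 1/d_o + 1/d_i = 1/d_o − 1/(m·d_o) = (1 − 1/m)/d_o, so d_o = f(1 − 1/m) = (45.20)(1 − 1/(-3.7)) = 57.4 cm.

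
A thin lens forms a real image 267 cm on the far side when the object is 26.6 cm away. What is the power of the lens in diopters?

P = +4.13 D

d_i = +267 cm.
1/f = 1/d_o + 1/d_i = 1/(26.6) + 1/(267) = 0.04134 cm⁻¹.
f = 24.19 cm = 0.2419 m, so P = 1/f = +4.13 D.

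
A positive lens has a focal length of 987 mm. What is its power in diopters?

P = +1.01 D

f = 98.7 cm = 0.987 m.
P = 1/f = 1/(0.987 m) = +1.01 D.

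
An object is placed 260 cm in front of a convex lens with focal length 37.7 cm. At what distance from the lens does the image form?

Lens equation: 1/v = 1/f − 1/u = 1/(37.70) − 1/(260) = 0.02653 − 0.003846 = 0.02268, so v = 44.1 cm.
The image is real, inverted and reduced, on the far side of the lens.

44.1 cm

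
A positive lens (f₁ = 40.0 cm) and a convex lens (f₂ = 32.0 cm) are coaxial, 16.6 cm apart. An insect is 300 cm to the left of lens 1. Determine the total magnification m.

Lens 1: 1/d_i1 = 1/(40.0) − 1/(300) = 0.02167, so d_i1 = 46.15 cm; m₁ = −d_i1/d_o1 = -0.1538.
d_o2 = 16.6 − (46.15) = -29.55 cm (virtual object).
Lens 2: 1/d_i2 = 1/(32.0) − 1/(-29.55) = 0.06509, so d_i2 = 15.36 cm; m₂ = −d_i2/d_o2 = +0.5199.
m = m₁·m₂ = (-0.1538)(+0.5199) = -0.0800.

m = -0.0800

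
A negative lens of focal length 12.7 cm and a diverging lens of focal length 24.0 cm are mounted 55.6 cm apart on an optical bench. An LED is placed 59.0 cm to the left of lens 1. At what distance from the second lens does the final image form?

Lens 1 is diverging, so f₁ = −12.7 cm.
Lens 1: 1/d_i1 = 1/f₁ − 1/d_o1 = 1/(-12.7) − 1/(59.0) = -0.09569, so d_i1 = -10.45 cm.
The intermediate image is 10.45 cm to the left of lens 1 (virtual), which is 55.6 − (-10.45) = 66.05 cm to the left of lens 2, so d_o2 = +66.05 cm.
Lens 2 is diverging, so f₂ = −24.0 cm.
Lens 2: 1/d_i2 = 1/f₂ − 1/d_o2 = 1/(-24.0) − 1/(66.05) = -0.05681, so d_i2 = -17.6 cm.
The final image is virtual, 17.6 cm to the left of lens 2 (overall magnification ≈ 0.047).

17.6 cm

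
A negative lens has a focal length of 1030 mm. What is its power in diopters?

For a negative lens, f = −1030 mm.
f = -103 cm = -1.03 m.
P = 1/f = 1/(-1.03 m) = -0.971 D.

P = -0.971 D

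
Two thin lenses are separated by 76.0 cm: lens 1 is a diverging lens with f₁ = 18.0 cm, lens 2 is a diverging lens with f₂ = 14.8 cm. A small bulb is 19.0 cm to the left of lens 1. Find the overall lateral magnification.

f₁ = −18.0 cm (diverging).
Lens 1: 1/d_i1 = 1/(-18.0) − 1/(19.0) = -0.1082, so d_i1 = -9.243 cm; m₁ = −d_i1/d_o1 = +0.4865.
d_o2 = 76.0 − (-9.243) = 85.24 cm.
f₂ = −14.8 cm (diverging).
Lens 2: 1/d_i2 = 1/(-14.8) − 1/(85.24) = -0.07930, so d_i2 = -12.61 cm; m₂ = −d_i2/d_o2 = +0.1479.
m = m₁·m₂ = (+0.4865)(+0.1479) = +0.0720.

m = +0.0720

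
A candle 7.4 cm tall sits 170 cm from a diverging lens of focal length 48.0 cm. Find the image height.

For a diverging lens, f = -48.0 cm.
1/d_i = 1/f − 1/d_o = 1/(-48.00) − 1/(170) = -0.02672, so d_i = -37.43 cm.
m = −d_i/d_o = +0.2202.
|h_i| = |m|·h_o = 0.2202 × 7.4 = 1.63 cm. The image is virtual, upright and reduced, on the same side as the object.

1.63 cm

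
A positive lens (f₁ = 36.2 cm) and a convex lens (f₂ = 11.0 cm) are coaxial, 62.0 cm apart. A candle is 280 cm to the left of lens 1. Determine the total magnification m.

Lens 1: 1/d_i1 = 1/(36.2) − 1/(280) = 0.02405, so d_i1 = 41.58 cm; m₁ = −d_i1/d_o1 = -0.1485.
d_o2 = 62.0 − (41.58) = 20.42 cm.
Lens 2: 1/d_i2 = 1/(11.0) − 1/(20.42) = 0.04194, so d_i2 = 23.85 cm; m₂ = −d_i2/d_o2 = -1.168.
m = m₁·m₂ = (-0.1485)(-1.168) = +0.173.

m = +0.173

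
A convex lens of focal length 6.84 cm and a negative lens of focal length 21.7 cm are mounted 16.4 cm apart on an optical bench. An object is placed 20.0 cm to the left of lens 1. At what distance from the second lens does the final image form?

Lens 1: 1/d_i1 = 1/f₁ − 1/d_o1 = 1/(6.84) − 1/(20.0) = 0.09620, so d_i1 = 10.40 cm.
The intermediate image is 10.40 cm to the right of lens 1, which is 16.4 − (10.40) = 6.000 cm to the left of lens 2, so d_o2 = +6.000 cm.
Lens 2 is diverging, so f₂ = −21.7 cm.
Lens 2: 1/d_i2 = 1/f₂ − 1/d_o2 = 1/(-21.7) − 1/(6.000) = -0.2127, so d_i2 = -4.70 cm.
The final image is virtual, 4.70 cm to the left of lens 2 (overall magnification ≈ -0.41).

4.70 cm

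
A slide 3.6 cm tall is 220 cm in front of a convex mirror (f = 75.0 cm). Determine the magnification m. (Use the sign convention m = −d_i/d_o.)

For a convex mirror, f = -75.0 cm.
1/d_i = 1/f − 1/d_o = 1/(-75.00) − 1/(220) = -0.01788, so d_i = -55.93 cm.
m = −d_i/d_o = −(-55.93)/(220) = +0.254.
The image is virtual, upright and reduced, behind the mirror.

m = +0.254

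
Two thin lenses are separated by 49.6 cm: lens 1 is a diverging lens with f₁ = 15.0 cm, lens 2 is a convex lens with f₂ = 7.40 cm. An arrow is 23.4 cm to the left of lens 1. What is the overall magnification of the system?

m = -0.0563

f₁ = −15.0 cm (diverging).
Lens 1: 1/d_i1 = 1/(-15.0) − 1/(23.4) = -0.1094, so d_i1 = -9.141 cm; m₁ = −d_i1/d_o1 = +0.3906.
d_o2 = 49.6 − (-9.141) = 58.74 cm.
Lens 2: 1/d_i2 = 1/(7.40) − 1/(58.74) = 0.1181, so d_i2 = 8.467 cm; m₂ = −d_i2/d_o2 = -0.1441.
m = m₁·m₂ = (+0.3906)(-0.1441) = -0.0563.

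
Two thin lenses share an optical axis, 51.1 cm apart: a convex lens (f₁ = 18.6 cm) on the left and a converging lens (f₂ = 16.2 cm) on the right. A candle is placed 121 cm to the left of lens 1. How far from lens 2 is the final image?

Lens 1: 1/d_i1 = 1/f₁ − 1/d_o1 = 1/(18.6) − 1/(121) = 0.04550, so d_i1 = 21.98 cm.
The intermediate image is 21.98 cm to the right of lens 1, which is 51.1 − (21.98) = 29.12 cm to the left of lens 2, so d_o2 = +29.12 cm.
Lens 2: 1/d_i2 = 1/f₂ − 1/d_o2 = 1/(16.2) − 1/(29.12) = 0.02739, so d_i2 = 36.5 cm.
The final image is real, 36.5 cm to the right of lens 2 (overall magnification ≈ 0.23).

36.5 cm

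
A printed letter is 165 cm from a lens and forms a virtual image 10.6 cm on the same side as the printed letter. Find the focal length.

Virtual image ⇒ d_i = −10.6 cm.
1/f = 1/d_o + 1/d_i = 1/(165) + 1/(-10.6) = -0.08828, so f = -11.3 cm.
Since f is negative, the lens is diverging.

f = -11.3 cm (diverging)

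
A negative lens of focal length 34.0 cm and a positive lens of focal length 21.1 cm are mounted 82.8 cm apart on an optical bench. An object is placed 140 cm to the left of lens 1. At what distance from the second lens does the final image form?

Lens 1 is diverging, so f₁ = −34.0 cm.
Lens 1: 1/d_i1 = 1/f₁ − 1/d_o1 = 1/(-34.0) − 1/(140) = -0.03655, so d_i1 = -27.36 cm.
The intermediate image is 27.36 cm to the left of lens 1 (virtual), which is 82.8 − (-27.36) = 110.2 cm to the left of lens 2, so d_o2 = +110.2 cm.
Lens 2: 1/d_i2 = 1/f₂ − 1/d_o2 = 1/(21.1) − 1/(110.2) = 0.03832, so d_i2 = 26.1 cm.
The final image is real, 26.1 cm to the right of lens 2 (overall magnification ≈ -0.046).

26.1 cm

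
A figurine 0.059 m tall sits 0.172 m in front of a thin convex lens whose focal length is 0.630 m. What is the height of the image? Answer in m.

0.0812 m

1/d_i = 1/f − 1/d_o = 1/(0.6300) − 1/(0.172) = -4.227, so d_i = -0.2366 m.
m = −d_i/d_o = +1.376.
|h_i| = |m|·h_o = 1.376 × 0.059 = 0.0812 m. The image is virtual, upright and enlarged, on the same side as the object.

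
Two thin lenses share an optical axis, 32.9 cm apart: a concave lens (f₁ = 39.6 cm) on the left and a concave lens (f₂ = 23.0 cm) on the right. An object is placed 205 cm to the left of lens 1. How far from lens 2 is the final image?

17.1 cm

Lens 1 is diverging, so f₁ = −39.6 cm.
Lens 1: 1/d_i1 = 1/f₁ − 1/d_o1 = 1/(-39.6) − 1/(205) = -0.03013, so d_i1 = -33.19 cm.
The intermediate image is 33.19 cm to the left of lens 1 (virtual), which is 32.9 − (-33.19) = 66.09 cm to the left of lens 2, so d_o2 = +66.09 cm.
Lens 2 is diverging, so f₂ = −23.0 cm.
Lens 2: 1/d_i2 = 1/f₂ − 1/d_o2 = 1/(-23.0) − 1/(66.09) = -0.05861, so d_i2 = -17.1 cm.
The final image is virtual, 17.1 cm to the left of lens 2 (overall magnification ≈ 0.042).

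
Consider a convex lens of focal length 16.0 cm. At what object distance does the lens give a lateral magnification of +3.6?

m = −d_i/d_o ⇒ d_i = −m·d_o.
1/f = 1/d_o + 1/d_i = 1/d_o − 1/(m·d_o) = (1 − 1/m)/d_o, so d_o = f(1 − 1/m) = (16.00)(1 − 1/(+3.6)) = 11.6 cm.

11.6 cm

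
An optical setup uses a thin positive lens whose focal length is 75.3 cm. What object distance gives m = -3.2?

m = −d_i/d_o ⇒ d_i = −m·d_o.
1/f = 1/d_o + 1/d_i = 1/d_o − 1/(m·d_o) = (1 − 1/m)/d_o, so d_o = f(1 − 1/m) = (75.30)(1 − 1/(-3.2)) = 98.8 cm.

98.8 cm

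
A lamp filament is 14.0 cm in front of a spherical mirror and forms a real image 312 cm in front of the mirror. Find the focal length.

Real image ⇒ d_i = +312 cm.
1/f = 1/d_o + 1/d_i = 1/(14.0) + 1/(312) = 0.07463, so f = 13.4 cm.
Since f is positive, the spherical mirror is concave.

f = 13.4 cm (concave)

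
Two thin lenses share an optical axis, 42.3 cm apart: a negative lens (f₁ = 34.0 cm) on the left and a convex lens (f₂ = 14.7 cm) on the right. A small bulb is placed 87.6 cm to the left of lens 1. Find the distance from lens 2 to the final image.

Lens 1 is diverging, so f₁ = −34.0 cm.
Lens 1: 1/d_i1 = 1/f₁ − 1/d_o1 = 1/(-34.0) − 1/(87.6) = -0.04083, so d_i1 = -24.49 cm.
The intermediate image is 24.49 cm to the left of lens 1 (virtual), which is 42.3 − (-24.49) = 66.79 cm to the left of lens 2, so d_o2 = +66.79 cm.
Lens 2: 1/d_i2 = 1/f₂ − 1/d_o2 = 1/(14.7) − 1/(66.79) = 0.05305, so d_i2 = 18.8 cm.
The final image is real, 18.8 cm to the right of lens 2 (overall magnification ≈ -0.079).

18.8 cm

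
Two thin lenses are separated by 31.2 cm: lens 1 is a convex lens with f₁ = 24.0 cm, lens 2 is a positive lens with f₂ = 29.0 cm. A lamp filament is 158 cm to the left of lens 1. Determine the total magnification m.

m = -0.199

Lens 1: 1/d_i1 = 1/(24.0) − 1/(158) = 0.03534, so d_i1 = 28.30 cm; m₁ = −d_i1/d_o1 = -0.1791.
d_o2 = 31.2 − (28.30) = 2.900 cm.
Lens 2: 1/d_i2 = 1/(29.0) − 1/(2.900) = -0.3103, so d_i2 = -3.222 cm; m₂ = −d_i2/d_o2 = +1.111.
m = m₁·m₂ = (-0.1791)(+1.111) = -0.199.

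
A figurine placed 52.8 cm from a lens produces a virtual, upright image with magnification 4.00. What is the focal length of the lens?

m = −d_i/d_o ⇒ d_i = −m·d_o = −(+4.00)·(52.8) = -211.2 cm.
1/f = 1/d_o + 1/d_i = 1/(52.8) + 1/(-211.2) = 0.01420, so f = 70.4 cm.
Since f is positive, the lens is converging.

f = 70.4 cm (converging)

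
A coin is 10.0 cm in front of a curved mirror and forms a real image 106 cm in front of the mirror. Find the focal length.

Real image ⇒ d_i = +106 cm.
1/f = 1/d_o + 1/d_i = 1/(10.0) + 1/(106) = 0.1094, so f = 9.14 cm.
Since f is positive, the curved mirror is concave.

f = 9.14 cm (concave)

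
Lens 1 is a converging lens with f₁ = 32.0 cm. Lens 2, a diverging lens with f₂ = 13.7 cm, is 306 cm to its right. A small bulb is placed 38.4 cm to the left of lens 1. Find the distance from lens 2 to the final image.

Lens 1: 1/d_i1 = 1/f₁ − 1/d_o1 = 1/(32.0) − 1/(38.4) = 0.005208, so d_i1 = 192.0 cm.
The intermediate image is 192.0 cm to the right of lens 1, which is 306 − (192.0) = 114.0 cm to the left of lens 2, so d_o2 = +114.0 cm.
Lens 2 is diverging, so f₂ = −13.7 cm.
Lens 2: 1/d_i2 = 1/f₂ − 1/d_o2 = 1/(-13.7) − 1/(114.0) = -0.08176, so d_i2 = -12.2 cm.
The final image is virtual, 12.2 cm to the left of lens 2 (overall magnification ≈ -0.54).

12.2 cm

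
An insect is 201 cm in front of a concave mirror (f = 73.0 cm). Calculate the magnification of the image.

1/d_i = 1/f − 1/d_o = 1/(73.00) − 1/(201) = 0.008724, so d_i = 114.6 cm.
m = −d_i/d_o = −(114.6)/(201) = -0.570.
The image is real, inverted and reduced, in front of the mirror.

m = -0.570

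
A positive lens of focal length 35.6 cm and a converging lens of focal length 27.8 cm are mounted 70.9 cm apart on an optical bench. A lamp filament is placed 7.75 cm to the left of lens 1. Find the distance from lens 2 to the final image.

Lens 1: 1/d_i1 = 1/f₁ − 1/d_o1 = 1/(35.6) − 1/(7.75) = -0.1009, so d_i1 = -9.907 cm.
The intermediate image is 9.907 cm to the left of lens 1 (virtual), which is 70.9 − (-9.907) = 80.81 cm to the left of lens 2, so d_o2 = +80.81 cm.
Lens 2: 1/d_i2 = 1/f₂ − 1/d_o2 = 1/(27.8) − 1/(80.81) = 0.02360, so d_i2 = 42.4 cm.
The final image is real, 42.4 cm to the right of lens 2 (overall magnification ≈ -0.67).

42.4 cm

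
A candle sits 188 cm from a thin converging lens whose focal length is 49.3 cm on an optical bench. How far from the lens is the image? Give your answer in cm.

66.8 cm

Thin-lens equation: 1/s_i = 1/f − 1/s_o = 1/(49.30) − 1/(188) = 0.02028 − 0.005319 = 0.01496, so s_i = 66.8 cm.
The image is real, inverted and reduced, on the far side of the lens.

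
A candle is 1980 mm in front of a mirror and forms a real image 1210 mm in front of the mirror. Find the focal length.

f = 751 mm (concave)

Real image ⇒ d_i = +1210 mm.
1/f = 1/d_o + 1/d_i = 1/(1980) + 1/(1210) = 0.001331, so f = 751 mm.
Since f is positive, the mirror is concave.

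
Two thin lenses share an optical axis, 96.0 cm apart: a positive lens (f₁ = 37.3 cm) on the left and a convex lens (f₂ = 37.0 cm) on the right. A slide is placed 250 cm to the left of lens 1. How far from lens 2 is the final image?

Lens 1: 1/d_i1 = 1/f₁ − 1/d_o1 = 1/(37.3) − 1/(250) = 0.02281, so d_i1 = 43.84 cm.
The intermediate image is 43.84 cm to the right of lens 1, which is 96.0 − (43.84) = 52.16 cm to the left of lens 2, so d_o2 = +52.16 cm.
Lens 2: 1/d_i2 = 1/f₂ − 1/d_o2 = 1/(37.0) − 1/(52.16) = 0.007855, so d_i2 = 127 cm.
The final image is real, 127 cm to the right of lens 2 (overall magnification ≈ 0.43).

127 cm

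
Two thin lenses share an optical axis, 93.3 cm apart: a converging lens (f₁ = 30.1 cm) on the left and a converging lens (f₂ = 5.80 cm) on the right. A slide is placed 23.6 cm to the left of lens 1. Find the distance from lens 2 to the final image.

5.97 cm

Lens 1: 1/d_i1 = 1/f₁ − 1/d_o1 = 1/(30.1) − 1/(23.6) = -0.009150, so d_i1 = -109.3 cm.
The intermediate image is 109.3 cm to the left of lens 1 (virtual), which is 93.3 − (-109.3) = 202.6 cm to the left of lens 2, so d_o2 = +202.6 cm.
Lens 2: 1/d_i2 = 1/f₂ − 1/d_o2 = 1/(5.80) − 1/(202.6) = 0.1675, so d_i2 = 5.97 cm.
The final image is real, 5.97 cm to the right of lens 2 (overall magnification ≈ -0.14).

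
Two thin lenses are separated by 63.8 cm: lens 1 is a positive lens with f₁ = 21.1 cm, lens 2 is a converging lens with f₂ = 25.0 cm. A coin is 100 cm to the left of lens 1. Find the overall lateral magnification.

Lens 1: 1/d_i1 = 1/(21.1) − 1/(100) = 0.03739, so d_i1 = 26.74 cm; m₁ = −d_i1/d_o1 = -0.2674.
d_o2 = 63.8 − (26.74) = 37.06 cm.
Lens 2: 1/d_i2 = 1/(25.0) − 1/(37.06) = 0.01302, so d_i2 = 76.82 cm; m₂ = −d_i2/d_o2 = -2.073.
m = m₁·m₂ = (-0.2674)(-2.073) = +0.554.

m = +0.554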